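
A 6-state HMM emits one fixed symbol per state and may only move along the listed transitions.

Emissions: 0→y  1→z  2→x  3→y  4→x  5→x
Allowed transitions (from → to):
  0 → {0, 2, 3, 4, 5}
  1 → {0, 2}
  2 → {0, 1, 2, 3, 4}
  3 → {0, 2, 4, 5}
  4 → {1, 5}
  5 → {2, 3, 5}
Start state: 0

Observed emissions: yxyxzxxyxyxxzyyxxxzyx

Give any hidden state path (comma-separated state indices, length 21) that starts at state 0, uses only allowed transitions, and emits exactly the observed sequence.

0,2,3,4,1,2,2,0,5,3,2,2,1,0,0,2,2,4,1,0,4

  pos 0: y in {0,3}, choose 0; start
  pos 1: x in {2,4,5}, choose 2; 0->2 ok
  pos 2: y in {0,3}, choose 3; 2->3 ok
  pos 3: x in {2,4,5}, choose 4; 3->4 ok
  pos 4: z in {1}, choose 1; 4->1 ok
  pos 5: x in {2,4,5}, choose 2; 1->2 ok
  pos 6: x in {2,4,5}, choose 2; 2->2 ok
  pos 7: y in {0,3}, choose 0; 2->0 ok
  pos 8: x in {2,4,5}, choose 5; 0->5 ok
  pos 9: y in {0,3}, choose 3; 5->3 ok
  pos 10: x in {2,4,5}, choose 2; 3->2 ok
  pos 11: x in {2,4,5}, choose 2; 2->2 ok
  pos 12: z in {1}, choose 1; 2->1 ok
  pos 13: y in {0,3}, choose 0; 1->0 ok
  pos 14: y in {0,3}, choose 0; 0->0 ok
  pos 15: x in {2,4,5}, choose 2; 0->2 ok
  pos 16: x in {2,4,5}, choose 2; 2->2 ok
  pos 17: x in {2,4,5}, choose 4; 2->4 ok
  pos 18: z in {1}, choose 1; 4->1 ok
  pos 19: y in {0,3}, choose 0; 1->0 ok
  pos 20: x in {2,4,5}, choose 4; 0->4 ok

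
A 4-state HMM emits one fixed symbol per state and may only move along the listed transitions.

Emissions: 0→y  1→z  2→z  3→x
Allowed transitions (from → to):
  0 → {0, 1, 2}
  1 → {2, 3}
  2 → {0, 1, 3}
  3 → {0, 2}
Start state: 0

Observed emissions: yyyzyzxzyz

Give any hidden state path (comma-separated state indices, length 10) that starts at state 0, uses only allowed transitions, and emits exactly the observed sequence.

  t0 'y' -> {0}, take 0 (start)
  t1 'y' -> {0}, take 0 (0->0 ok)
  t2 'y' -> {0}, take 0 (0->0 ok)
  t3 'z' -> {1,2}, take 2 (0->2 ok)
  t4 'y' -> {0}, take 0 (2->0 ok)
  t5 'z' -> {1,2}, take 1 (0->1 ok)
  t6 'x' -> {3}, take 3 (1->3 ok)
  t7 'z' -> {1,2}, take 2 (3->2 ok)
  t8 'y' -> {0}, take 0 (2->0 ok)
  t9 'z' -> {1,2}, take 2 (0->2 ok)

0,0,0,2,0,1,3,2,0,2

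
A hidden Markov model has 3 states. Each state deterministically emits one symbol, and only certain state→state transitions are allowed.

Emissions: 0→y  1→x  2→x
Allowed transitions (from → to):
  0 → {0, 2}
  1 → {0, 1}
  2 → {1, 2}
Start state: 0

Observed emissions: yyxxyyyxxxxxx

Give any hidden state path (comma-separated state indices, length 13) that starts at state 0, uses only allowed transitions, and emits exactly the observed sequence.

0,0,2,1,0,0,0,2,2,2,1,1,1

  [0] y  {0}  => 0  start
  [1] y  {0}  => 0  0->0 ok
  [2] x  {1,2}  => 2  0->2 ok
  [3] x  {1,2}  => 1  2->1 ok
  [4] y  {0}  => 0  1->0 ok
  [5] y  {0}  => 0  0->0 ok
  [6] y  {0}  => 0  0->0 ok
  [7] x  {1,2}  => 2  0->2 ok
  [8] x  {1,2}  => 2  2->2 ok
  [9] x  {1,2}  => 2  2->2 ok
  [10] x  {1,2}  => 1  2->1 ok
  [11] x  {1,2}  => 1  1->1 ok
  [12] x  {1,2}  => 1  1->1 ok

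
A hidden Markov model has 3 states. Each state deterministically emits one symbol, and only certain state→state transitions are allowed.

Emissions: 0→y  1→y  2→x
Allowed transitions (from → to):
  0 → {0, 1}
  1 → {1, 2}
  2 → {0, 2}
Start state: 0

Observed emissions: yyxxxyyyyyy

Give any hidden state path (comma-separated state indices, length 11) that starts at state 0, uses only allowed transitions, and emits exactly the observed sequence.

0,1,2,2,2,0,0,0,1,1,1

  [0] y  {0,1}  => 0  start
  [1] y  {0,1}  => 1  0->1 ok
  [2] x  {2}  => 2  1->2 ok
  [3] x  {2}  => 2  2->2 ok
  [4] x  {2}  => 2  2->2 ok
  [5] y  {0,1}  => 0  2->0 ok
  [6] y  {0,1}  => 0  0->0 ok
  [7] y  {0,1}  => 0  0->0 ok
  [8] y  {0,1}  => 1  0->1 ok
  [9] y  {0,1}  => 1  1->1 ok
  [10] y  {0,1}  => 1  1->1 ok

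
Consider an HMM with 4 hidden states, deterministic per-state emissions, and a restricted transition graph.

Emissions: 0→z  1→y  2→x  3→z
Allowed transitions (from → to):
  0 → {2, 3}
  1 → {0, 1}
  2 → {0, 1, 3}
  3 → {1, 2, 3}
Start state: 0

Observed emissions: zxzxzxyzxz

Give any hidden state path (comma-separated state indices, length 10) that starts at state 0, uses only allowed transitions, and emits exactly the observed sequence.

0,2,3,2,0,2,1,0,2,0

  0: obs=z cand={0,3} pick 0 [start]
  1: obs=x cand={2} pick 2 [0->2 ok]
  2: obs=z cand={0,3} pick 3 [2->3 ok]
  3: obs=x cand={2} pick 2 [3->2 ok]
  4: obs=z cand={0,3} pick 0 [2->0 ok]
  5: obs=x cand={2} pick 2 [0->2 ok]
  6: obs=y cand={1} pick 1 [2->1 ok]
  7: obs=z cand={0,3} pick 0 [1->0 ok]
  8: obs=x cand={2} pick 2 [0->2 ok]
  9: obs=z cand={0,3} pick 0 [2->0 ok]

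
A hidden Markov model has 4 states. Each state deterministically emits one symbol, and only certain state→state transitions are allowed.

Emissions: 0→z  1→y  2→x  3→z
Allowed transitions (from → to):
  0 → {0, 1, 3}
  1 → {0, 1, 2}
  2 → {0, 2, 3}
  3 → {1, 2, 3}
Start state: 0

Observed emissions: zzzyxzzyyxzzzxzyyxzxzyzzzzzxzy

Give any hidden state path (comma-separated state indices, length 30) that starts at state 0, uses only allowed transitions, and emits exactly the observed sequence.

  0: obs=z cand={0,3} pick 0 [start]
  1: obs=z cand={0,3} pick 0 [0->0 ok]
  2: obs=z cand={0,3} pick 3 [0->3 ok]
  3: obs=y cand={1} pick 1 [3->1 ok]
  4: obs=x cand={2} pick 2 [1->2 ok]
  5: obs=z cand={0,3} pick 0 [2->0 ok]
  6: obs=z cand={0,3} pick 0 [0->0 ok]
  7: obs=y cand={1} pick 1 [0->1 ok]
  8: obs=y cand={1} pick 1 [1->1 ok]
  9: obs=x cand={2} pick 2 [1->2 ok]
  10: obs=z cand={0,3} pick 0 [2->0 ok]
  11: obs=z cand={0,3} pick 3 [0->3 ok]
  12: obs=z cand={0,3} pick 3 [3->3 ok]
  13: obs=x cand={2} pick 2 [3->2 ok]
  14: obs=z cand={0,3} pick 0 [2->0 ok]
  15: obs=y cand={1} pick 1 [0->1 ok]
  16: obs=y cand={1} pick 1 [1->1 ok]
  17: obs=x cand={2} pick 2 [1->2 ok]
  18: obs=z cand={0,3} pick 3 [2->3 ok]
  19: obs=x cand={2} pick 2 [3->2 ok]
  20: obs=z cand={0,3} pick 0 [2->0 ok]
  21: obs=y cand={1} pick 1 [0->1 ok]
  22: obs=z cand={0,3} pick 0 [1->0 ok]
  23: obs=z cand={0,3} pick 0 [0->0 ok]
  24: obs=z cand={0,3} pick 0 [0->0 ok]
  25: obs=z cand={0,3} pick 0 [0->0 ok]
  26: obs=z cand={0,3} pick 3 [0->3 ok]
  27: obs=x cand={2} pick 2 [3->2 ok]
  28: obs=z cand={0,3} pick 0 [2->0 ok]
  29: obs=y cand={1} pick 1 [0->1 ok]

0,0,3,1,2,0,0,1,1,2,0,3,3,2,0,1,1,2,3,2,0,1,0,0,0,0,3,2,0,1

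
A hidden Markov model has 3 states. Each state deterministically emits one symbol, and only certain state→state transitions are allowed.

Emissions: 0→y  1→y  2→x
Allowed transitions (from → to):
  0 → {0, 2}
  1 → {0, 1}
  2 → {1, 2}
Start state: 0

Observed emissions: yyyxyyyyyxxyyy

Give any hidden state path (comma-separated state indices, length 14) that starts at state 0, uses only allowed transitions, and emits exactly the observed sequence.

0,0,0,2,1,1,1,1,0,2,2,1,1,1

  pos 0: y in {0,1}, choose 0; start
  pos 1: y in {0,1}, choose 0; 0->0 ok
  pos 2: y in {0,1}, choose 0; 0->0 ok
  pos 3: x in {2}, choose 2; 0->2 ok
  pos 4: y in {0,1}, choose 1; 2->1 ok
  pos 5: y in {0,1}, choose 1; 1->1 ok
  pos 6: y in {0,1}, choose 1; 1->1 ok
  pos 7: y in {0,1}, choose 1; 1->1 ok
  pos 8: y in {0,1}, choose 0; 1->0 ok
  pos 9: x in {2}, choose 2; 0->2 ok
  pos 10: x in {2}, choose 2; 2->2 ok
  pos 11: y in {0,1}, choose 1; 2->1 ok
  pos 12: y in {0,1}, choose 1; 1->1 ok
  pos 13: y in {0,1}, choose 1; 1->1 ok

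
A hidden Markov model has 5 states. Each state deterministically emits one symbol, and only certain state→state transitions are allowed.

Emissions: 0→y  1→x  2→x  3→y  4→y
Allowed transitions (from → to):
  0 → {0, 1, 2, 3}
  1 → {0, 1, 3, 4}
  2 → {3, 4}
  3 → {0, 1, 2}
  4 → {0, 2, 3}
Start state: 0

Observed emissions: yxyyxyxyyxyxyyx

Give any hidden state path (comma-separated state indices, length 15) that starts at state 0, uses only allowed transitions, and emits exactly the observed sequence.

0,1,4,3,1,4,2,4,3,2,3,1,4,3,2

  pos 0: y in {0,3,4}, choose 0; start
  pos 1: x in {1,2}, choose 1; 0->1 ok
  pos 2: y in {0,3,4}, choose 4; 1->4 ok
  pos 3: y in {0,3,4}, choose 3; 4->3 ok
  pos 4: x in {1,2}, choose 1; 3->1 ok
  pos 5: y in {0,3,4}, choose 4; 1->4 ok
  pos 6: x in {1,2}, choose 2; 4->2 ok
  pos 7: y in {0,3,4}, choose 4; 2->4 ok
  pos 8: y in {0,3,4}, choose 3; 4->3 ok
  pos 9: x in {1,2}, choose 2; 3->2 ok
  pos 10: y in {0,3,4}, choose 3; 2->3 ok
  pos 11: x in {1,2}, choose 1; 3->1 ok
  pos 12: y in {0,3,4}, choose 4; 1->4 ok
  pos 13: y in {0,3,4}, choose 3; 4->3 ok
  pos 14: x in {1,2}, choose 2; 3->2 ok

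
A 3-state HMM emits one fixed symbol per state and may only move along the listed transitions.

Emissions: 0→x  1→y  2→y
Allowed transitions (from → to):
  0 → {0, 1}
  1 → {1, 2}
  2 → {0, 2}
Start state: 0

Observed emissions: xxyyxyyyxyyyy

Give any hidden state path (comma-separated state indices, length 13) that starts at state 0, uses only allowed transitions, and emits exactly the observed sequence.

0,0,1,2,0,1,1,2,0,1,1,2,2

  0: obs=x cand={0} pick 0 [start]
  1: obs=x cand={0} pick 0 [0->0 ok]
  2: obs=y cand={1,2} pick 1 [0->1 ok]
  3: obs=y cand={1,2} pick 2 [1->2 ok]
  4: obs=x cand={0} pick 0 [2->0 ok]
  5: obs=y cand={1,2} pick 1 [0->1 ok]
  6: obs=y cand={1,2} pick 1 [1->1 ok]
  7: obs=y cand={1,2} pick 2 [1->2 ok]
  8: obs=x cand={0} pick 0 [2->0 ok]
  9: obs=y cand={1,2} pick 1 [0->1 ok]
  10: obs=y cand={1,2} pick 1 [1->1 ok]
  11: obs=y cand={1,2} pick 2 [1->2 ok]
  12: obs=y cand={1,2} pick 2 [2->2 ok]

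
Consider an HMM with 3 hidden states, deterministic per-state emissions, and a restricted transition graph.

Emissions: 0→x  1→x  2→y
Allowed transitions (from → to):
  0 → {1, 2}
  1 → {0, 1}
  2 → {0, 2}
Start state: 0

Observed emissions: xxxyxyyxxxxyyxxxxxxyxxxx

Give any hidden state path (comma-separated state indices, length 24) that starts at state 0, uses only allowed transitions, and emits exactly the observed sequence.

  0: obs=x cand={0,1} pick 0 [start]
  1: obs=x cand={0,1} pick 1 [0->1 ok]
  2: obs=x cand={0,1} pick 0 [1->0 ok]
  3: obs=y cand={2} pick 2 [0->2 ok]
  4: obs=x cand={0,1} pick 0 [2->0 ok]
  5: obs=y cand={2} pick 2 [0->2 ok]
  6: obs=y cand={2} pick 2 [2->2 ok]
  7: obs=x cand={0,1} pick 0 [2->0 ok]
  8: obs=x cand={0,1} pick 1 [0->1 ok]
  9: obs=x cand={0,1} pick 1 [1->1 ok]
  10: obs=x cand={0,1} pick 0 [1->0 ok]
  11: obs=y cand={2} pick 2 [0->2 ok]
  12: obs=y cand={2} pick 2 [2->2 ok]
  13: obs=x cand={0,1} pick 0 [2->0 ok]
  14: obs=x cand={0,1} pick 1 [0->1 ok]
  15: obs=x cand={0,1} pick 1 [1->1 ok]
  16: obs=x cand={0,1} pick 1 [1->1 ok]
  17: obs=x cand={0,1} pick 1 [1->1 ok]
  18: obs=x cand={0,1} pick 0 [1->0 ok]
  19: obs=y cand={2} pick 2 [0->2 ok]
  20: obs=x cand={0,1} pick 0 [2->0 ok]
  21: obs=x cand={0,1} pick 1 [0->1 ok]
  22: obs=x cand={0,1} pick 0 [1->0 ok]
  23: obs=x cand={0,1} pick 1 [0->1 ok]

0,1,0,2,0,2,2,0,1,1,0,2,2,0,1,1,1,1,0,2,0,1,0,1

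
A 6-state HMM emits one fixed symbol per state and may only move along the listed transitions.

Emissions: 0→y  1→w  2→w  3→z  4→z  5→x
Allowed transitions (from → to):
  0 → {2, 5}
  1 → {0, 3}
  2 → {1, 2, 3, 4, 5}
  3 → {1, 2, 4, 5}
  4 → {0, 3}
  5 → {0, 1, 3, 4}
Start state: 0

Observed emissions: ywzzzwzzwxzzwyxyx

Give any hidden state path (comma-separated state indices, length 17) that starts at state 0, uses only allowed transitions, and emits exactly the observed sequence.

0,2,3,4,3,2,4,3,2,5,4,3,1,0,5,0,5

  [0] y  {0}  => 0  start
  [1] w  {1,2}  => 2  0->2 ok
  [2] z  {3,4}  => 3  2->3 ok
  [3] z  {3,4}  => 4  3->4 ok
  [4] z  {3,4}  => 3  4->3 ok
  [5] w  {1,2}  => 2  3->2 ok
  [6] z  {3,4}  => 4  2->4 ok
  [7] z  {3,4}  => 3  4->3 ok
  [8] w  {1,2}  => 2  3->2 ok
  [9] x  {5}  => 5  2->5 ok
  [10] z  {3,4}  => 4  5->4 ok
  [11] z  {3,4}  => 3  4->3 ok
  [12] w  {1,2}  => 1  3->1 ok
  [13] y  {0}  => 0  1->0 ok
  [14] x  {5}  => 5  0->5 ok
  [15] y  {0}  => 0  5->0 ok
  [16] x  {5}  => 5  0->5 ok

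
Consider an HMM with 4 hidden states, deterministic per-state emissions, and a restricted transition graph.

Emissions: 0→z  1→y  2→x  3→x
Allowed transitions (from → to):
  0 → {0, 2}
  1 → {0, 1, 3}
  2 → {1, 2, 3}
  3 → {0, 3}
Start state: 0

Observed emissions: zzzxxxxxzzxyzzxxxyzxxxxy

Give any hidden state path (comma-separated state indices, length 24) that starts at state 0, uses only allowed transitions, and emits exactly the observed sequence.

0,0,0,2,2,2,3,3,0,0,2,1,0,0,2,2,2,1,0,2,2,2,2,1

  [0] z  {0}  => 0  start
  [1] z  {0}  => 0  0->0 ok
  [2] z  {0}  => 0  0->0 ok
  [3] x  {2,3}  => 2  0->2 ok
  [4] x  {2,3}  => 2  2->2 ok
  [5] x  {2,3}  => 2  2->2 ok
  [6] x  {2,3}  => 3  2->3 ok
  [7] x  {2,3}  => 3  3->3 ok
  [8] z  {0}  => 0  3->0 ok
  [9] z  {0}  => 0  0->0 ok
  [10] x  {2,3}  => 2  0->2 ok
  [11] y  {1}  => 1  2->1 ok
  [12] z  {0}  => 0  1->0 ok
  [13] z  {0}  => 0  0->0 ok
  [14] x  {2,3}  => 2  0->2 ok
  [15] x  {2,3}  => 2  2->2 ok
  [16] x  {2,3}  => 2  2->2 ok
  [17] y  {1}  => 1  2->1 ok
  [18] z  {0}  => 0  1->0 ok
  [19] x  {2,3}  => 2  0->2 ok
  [20] x  {2,3}  => 2  2->2 ok
  [21] x  {2,3}  => 2  2->2 ok
  [22] x  {2,3}  => 2  2->2 ok
  [23] y  {1}  => 1  2->1 ok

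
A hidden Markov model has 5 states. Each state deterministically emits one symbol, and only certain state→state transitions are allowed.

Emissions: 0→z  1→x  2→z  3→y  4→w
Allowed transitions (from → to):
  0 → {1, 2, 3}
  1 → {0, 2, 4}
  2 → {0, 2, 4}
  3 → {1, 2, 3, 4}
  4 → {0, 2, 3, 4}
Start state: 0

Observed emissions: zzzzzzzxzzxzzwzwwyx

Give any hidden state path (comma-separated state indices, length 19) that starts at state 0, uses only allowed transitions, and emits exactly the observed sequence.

0,2,2,0,2,2,0,1,2,0,1,2,2,4,2,4,4,3,1

  0: obs=z cand={0,2} pick 0 [start]
  1: obs=z cand={0,2} pick 2 [0->2 ok]
  2: obs=z cand={0,2} pick 2 [2->2 ok]
  3: obs=z cand={0,2} pick 0 [2->0 ok]
  4: obs=z cand={0,2} pick 2 [0->2 ok]
  5: obs=z cand={0,2} pick 2 [2->2 ok]
  6: obs=z cand={0,2} pick 0 [2->0 ok]
  7: obs=x cand={1} pick 1 [0->1 ok]
  8: obs=z cand={0,2} pick 2 [1->2 ok]
  9: obs=z cand={0,2} pick 0 [2->0 ok]
  10: obs=x cand={1} pick 1 [0->1 ok]
  11: obs=z cand={0,2} pick 2 [1->2 ok]
  12: obs=z cand={0,2} pick 2 [2->2 ok]
  13: obs=w cand={4} pick 4 [2->4 ok]
  14: obs=z cand={0,2} pick 2 [4->2 ok]
  15: obs=w cand={4} pick 4 [2->4 ok]
  16: obs=w cand={4} pick 4 [4->4 ok]
  17: obs=y cand={3} pick 3 [4->3 ok]
  18: obs=x cand={1} pick 1 [3->1 ok]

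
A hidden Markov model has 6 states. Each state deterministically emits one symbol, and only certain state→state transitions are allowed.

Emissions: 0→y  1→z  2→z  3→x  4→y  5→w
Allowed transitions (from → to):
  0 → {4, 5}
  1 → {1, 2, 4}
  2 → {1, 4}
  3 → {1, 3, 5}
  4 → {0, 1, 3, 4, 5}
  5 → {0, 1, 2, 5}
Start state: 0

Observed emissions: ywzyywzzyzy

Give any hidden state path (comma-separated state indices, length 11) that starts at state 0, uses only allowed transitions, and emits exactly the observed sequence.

  [0] y  {0,4}  => 0  start
  [1] w  {5}  => 5  0->5 ok
  [2] z  {1,2}  => 1  5->1 ok
  [3] y  {0,4}  => 4  1->4 ok
  [4] y  {0,4}  => 0  4->0 ok
  [5] w  {5}  => 5  0->5 ok
  [6] z  {1,2}  => 1  5->1 ok
  [7] z  {1,2}  => 2  1->2 ok
  [8] y  {0,4}  => 4  2->4 ok
  [9] z  {1,2}  => 1  4->1 ok
  [10] y  {0,4}  => 4  1->4 ok

0,5,1,4,0,5,1,2,4,1,4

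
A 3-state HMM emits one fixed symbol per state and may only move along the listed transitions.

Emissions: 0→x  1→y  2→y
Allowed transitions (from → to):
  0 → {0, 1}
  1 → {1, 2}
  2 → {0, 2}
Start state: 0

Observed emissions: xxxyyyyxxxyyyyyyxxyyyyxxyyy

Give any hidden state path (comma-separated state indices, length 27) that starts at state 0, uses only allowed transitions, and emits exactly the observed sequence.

  t0 'x' -> {0}, take 0 (start)
  t1 'x' -> {0}, take 0 (0->0 ok)
  t2 'x' -> {0}, take 0 (0->0 ok)
  t3 'y' -> {1,2}, take 1 (0->1 ok)
  t4 'y' -> {1,2}, take 2 (1->2 ok)
  t5 'y' -> {1,2}, take 2 (2->2 ok)
  t6 'y' -> {1,2}, take 2 (2->2 ok)
  t7 'x' -> {0}, take 0 (2->0 ok)
  t8 'x' -> {0}, take 0 (0->0 ok)
  t9 'x' -> {0}, take 0 (0->0 ok)
  t10 'y' -> {1,2}, take 1 (0->1 ok)
  t11 'y' -> {1,2}, take 1 (1->1 ok)
  t12 'y' -> {1,2}, take 1 (1->1 ok)
  t13 'y' -> {1,2}, take 1 (1->1 ok)
  t14 'y' -> {1,2}, take 2 (1->2 ok)
  t15 'y' -> {1,2}, take 2 (2->2 ok)
  t16 'x' -> {0}, take 0 (2->0 ok)
  t17 'x' -> {0}, take 0 (0->0 ok)
  t18 'y' -> {1,2}, take 1 (0->1 ok)
  t19 'y' -> {1,2}, take 1 (1->1 ok)
  t20 'y' -> {1,2}, take 2 (1->2 ok)
  t21 'y' -> {1,2}, take 2 (2->2 ok)
  t22 'x' -> {0}, take 0 (2->0 ok)
  t23 'x' -> {0}, take 0 (0->0 ok)
  t24 'y' -> {1,2}, take 1 (0->1 ok)
  t25 'y' -> {1,2}, take 1 (1->1 ok)
  t26 'y' -> {1,2}, take 2 (1->2 ok)

0,0,0,1,2,2,2,0,0,0,1,1,1,1,2,2,0,0,1,1,2,2,0,0,1,1,2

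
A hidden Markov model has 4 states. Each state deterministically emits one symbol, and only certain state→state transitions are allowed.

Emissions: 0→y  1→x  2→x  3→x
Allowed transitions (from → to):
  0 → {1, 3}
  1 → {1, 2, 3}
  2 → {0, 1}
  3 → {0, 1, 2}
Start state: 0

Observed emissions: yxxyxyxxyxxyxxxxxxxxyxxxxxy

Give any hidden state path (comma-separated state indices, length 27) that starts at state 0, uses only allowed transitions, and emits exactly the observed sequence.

  0: obs=y cand={0} pick 0 [start]
  1: obs=x cand={1,2,3} pick 1 [0->1 ok]
  2: obs=x cand={1,2,3} pick 2 [1->2 ok]
  3: obs=y cand={0} pick 0 [2->0 ok]
  4: obs=x cand={1,2,3} pick 3 [0->3 ok]
  5: obs=y cand={0} pick 0 [3->0 ok]
  6: obs=x cand={1,2,3} pick 1 [0->1 ok]
  7: obs=x cand={1,2,3} pick 3 [1->3 ok]
  8: obs=y cand={0} pick 0 [3->0 ok]
  9: obs=x cand={1,2,3} pick 1 [0->1 ok]
  10: obs=x cand={1,2,3} pick 3 [1->3 ok]
  11: obs=y cand={0} pick 0 [3->0 ok]
  12: obs=x cand={1,2,3} pick 3 [0->3 ok]
  13: obs=x cand={1,2,3} pick 1 [3->1 ok]
  14: obs=x cand={1,2,3} pick 1 [1->1 ok]
  15: obs=x cand={1,2,3} pick 3 [1->3 ok]
  16: obs=x cand={1,2,3} pick 2 [3->2 ok]
  17: obs=x cand={1,2,3} pick 1 [2->1 ok]
  18: obs=x cand={1,2,3} pick 1 [1->1 ok]
  19: obs=x cand={1,2,3} pick 3 [1->3 ok]
  20: obs=y cand={0} pick 0 [3->0 ok]
  21: obs=x cand={1,2,3} pick 3 [0->3 ok]
  22: obs=x cand={1,2,3} pick 1 [3->1 ok]
  23: obs=x cand={1,2,3} pick 3 [1->3 ok]
  24: obs=x cand={1,2,3} pick 1 [3->1 ok]
  25: obs=x cand={1,2,3} pick 2 [1->2 ok]
  26: obs=y cand={0} pick 0 [2->0 ok]

0,1,2,0,3,0,1,3,0,1,3,0,3,1,1,3,2,1,1,3,0,3,1,3,1,2,0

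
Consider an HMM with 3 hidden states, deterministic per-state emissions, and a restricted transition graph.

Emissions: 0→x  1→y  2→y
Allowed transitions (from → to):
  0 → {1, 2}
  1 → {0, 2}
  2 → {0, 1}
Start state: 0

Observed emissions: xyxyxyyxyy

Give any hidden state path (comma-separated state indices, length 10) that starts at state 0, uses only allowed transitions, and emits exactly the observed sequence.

  pos 0: x in {0}, choose 0; start
  pos 1: y in {1,2}, choose 1; 0->1 ok
  pos 2: x in {0}, choose 0; 1->0 ok
  pos 3: y in {1,2}, choose 2; 0->2 ok
  pos 4: x in {0}, choose 0; 2->0 ok
  pos 5: y in {1,2}, choose 2; 0->2 ok
  pos 6: y in {1,2}, choose 1; 2->1 ok
  pos 7: x in {0}, choose 0; 1->0 ok
  pos 8: y in {1,2}, choose 1; 0->1 ok
  pos 9: y in {1,2}, choose 2; 1->2 ok

0,1,0,2,0,2,1,0,1,2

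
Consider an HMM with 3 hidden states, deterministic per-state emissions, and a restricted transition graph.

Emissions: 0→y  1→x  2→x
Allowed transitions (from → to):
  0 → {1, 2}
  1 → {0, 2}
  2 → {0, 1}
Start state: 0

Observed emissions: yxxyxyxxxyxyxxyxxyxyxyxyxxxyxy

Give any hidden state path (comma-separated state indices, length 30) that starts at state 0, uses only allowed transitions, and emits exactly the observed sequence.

0,2,1,0,2,0,1,2,1,0,1,0,2,1,0,1,2,0,1,0,2,0,2,0,1,2,1,0,1,0

  [0] y  {0}  => 0  start
  [1] x  {1,2}  => 2  0->2 ok
  [2] x  {1,2}  => 1  2->1 ok
  [3] y  {0}  => 0  1->0 ok
  [4] x  {1,2}  => 2  0->2 ok
  [5] y  {0}  => 0  2->0 ok
  [6] x  {1,2}  => 1  0->1 ok
  [7] x  {1,2}  => 2  1->2 ok
  [8] x  {1,2}  => 1  2->1 ok
  [9] y  {0}  => 0  1->0 ok
  [10] x  {1,2}  => 1  0->1 ok
  [11] y  {0}  => 0  1->0 ok
  [12] x  {1,2}  => 2  0->2 ok
  [13] x  {1,2}  => 1  2->1 ok
  [14] y  {0}  => 0  1->0 ok
  [15] x  {1,2}  => 1  0->1 ok
  [16] x  {1,2}  => 2  1->2 ok
  [17] y  {0}  => 0  2->0 ok
  [18] x  {1,2}  => 1  0->1 ok
  [19] y  {0}  => 0  1->0 ok
  [20] x  {1,2}  => 2  0->2 ok
  [21] y  {0}  => 0  2->0 ok
  [22] x  {1,2}  => 2  0->2 ok
  [23] y  {0}  => 0  2->0 ok
  [24] x  {1,2}  => 1  0->1 ok
  [25] x  {1,2}  => 2  1->2 ok
  [26] x  {1,2}  => 1  2->1 ok
  [27] y  {0}  => 0  1->0 ok
  [28] x  {1,2}  => 1  0->1 ok
  [29] y  {0}  => 0  1->0 ok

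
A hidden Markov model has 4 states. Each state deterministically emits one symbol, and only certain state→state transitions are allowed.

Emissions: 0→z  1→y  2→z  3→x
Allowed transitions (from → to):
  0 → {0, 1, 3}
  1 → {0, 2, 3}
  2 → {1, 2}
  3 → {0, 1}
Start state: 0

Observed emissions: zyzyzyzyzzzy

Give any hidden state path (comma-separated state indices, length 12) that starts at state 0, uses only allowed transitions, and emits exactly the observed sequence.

0,1,2,1,2,1,2,1,2,2,2,1

  pos 0: z in {0,2}, choose 0; start
  pos 1: y in {1}, choose 1; 0->1 ok
  pos 2: z in {0,2}, choose 2; 1->2 ok
  pos 3: y in {1}, choose 1; 2->1 ok
  pos 4: z in {0,2}, choose 2; 1->2 ok
  pos 5: y in {1}, choose 1; 2->1 ok
  pos 6: z in {0,2}, choose 2; 1->2 ok
  pos 7: y in {1}, choose 1; 2->1 ok
  pos 8: z in {0,2}, choose 2; 1->2 ok
  pos 9: z in {0,2}, choose 2; 2->2 ok
  pos 10: z in {0,2}, choose 2; 2->2 ok
  pos 11: y in {1}, choose 1; 2->1 ok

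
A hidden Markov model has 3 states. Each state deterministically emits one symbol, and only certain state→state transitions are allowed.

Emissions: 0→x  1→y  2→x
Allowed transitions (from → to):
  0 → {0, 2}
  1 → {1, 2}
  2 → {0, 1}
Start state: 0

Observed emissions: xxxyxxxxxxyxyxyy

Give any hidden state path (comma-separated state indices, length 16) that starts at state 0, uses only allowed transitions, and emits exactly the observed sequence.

0,0,2,1,2,0,0,2,0,2,1,2,1,2,1,1

  t0 'x' -> {0,2}, take 0 (start)
  t1 'x' -> {0,2}, take 0 (0->0 ok)
  t2 'x' -> {0,2}, take 2 (0->2 ok)
  t3 'y' -> {1}, take 1 (2->1 ok)
  t4 'x' -> {0,2}, take 2 (1->2 ok)
  t5 'x' -> {0,2}, take 0 (2->0 ok)
  t6 'x' -> {0,2}, take 0 (0->0 ok)
  t7 'x' -> {0,2}, take 2 (0->2 ok)
  t8 'x' -> {0,2}, take 0 (2->0 ok)
  t9 'x' -> {0,2}, take 2 (0->2 ok)
  t10 'y' -> {1}, take 1 (2->1 ok)
  t11 'x' -> {0,2}, take 2 (1->2 ok)
  t12 'y' -> {1}, take 1 (2->1 ok)
  t13 'x' -> {0,2}, take 2 (1->2 ok)
  t14 'y' -> {1}, take 1 (2->1 ok)
  t15 'y' -> {1}, take 1 (1->1 ok)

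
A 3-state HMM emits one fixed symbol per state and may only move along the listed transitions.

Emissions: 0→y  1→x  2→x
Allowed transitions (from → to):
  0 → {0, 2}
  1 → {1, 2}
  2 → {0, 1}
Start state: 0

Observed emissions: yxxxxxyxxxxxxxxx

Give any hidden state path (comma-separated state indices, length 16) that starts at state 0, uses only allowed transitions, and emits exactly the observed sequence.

  pos 0: y in {0}, choose 0; start
  pos 1: x in {1,2}, choose 2; 0->2 ok
  pos 2: x in {1,2}, choose 1; 2->1 ok
  pos 3: x in {1,2}, choose 1; 1->1 ok
  pos 4: x in {1,2}, choose 1; 1->1 ok
  pos 5: x in {1,2}, choose 2; 1->2 ok
  pos 6: y in {0}, choose 0; 2->0 ok
  pos 7: x in {1,2}, choose 2; 0->2 ok
  pos 8: x in {1,2}, choose 1; 2->1 ok
  pos 9: x in {1,2}, choose 2; 1->2 ok
  pos 10: x in {1,2}, choose 1; 2->1 ok
  pos 11: x in {1,2}, choose 2; 1->2 ok
  pos 12: x in {1,2}, choose 1; 2->1 ok
  pos 13: x in {1,2}, choose 1; 1->1 ok
  pos 14: x in {1,2}, choose 1; 1->1 ok
  pos 15: x in {1,2}, choose 2; 1->2 ok

0,2,1,1,1,2,0,2,1,2,1,2,1,1,1,2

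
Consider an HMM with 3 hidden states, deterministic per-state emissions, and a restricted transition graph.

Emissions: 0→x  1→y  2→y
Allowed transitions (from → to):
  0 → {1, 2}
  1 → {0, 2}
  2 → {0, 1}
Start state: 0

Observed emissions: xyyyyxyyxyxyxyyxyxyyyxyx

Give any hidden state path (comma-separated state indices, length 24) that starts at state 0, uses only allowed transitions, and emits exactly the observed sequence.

  t0 'x' -> {0}, take 0 (start)
  t1 'y' -> {1,2}, take 2 (0->2 ok)
  t2 'y' -> {1,2}, take 1 (2->1 ok)
  t3 'y' -> {1,2}, take 2 (1->2 ok)
  t4 'y' -> {1,2}, take 1 (2->1 ok)
  t5 'x' -> {0}, take 0 (1->0 ok)
  t6 'y' -> {1,2}, take 2 (0->2 ok)
  t7 'y' -> {1,2}, take 1 (2->1 ok)
  t8 'x' -> {0}, take 0 (1->0 ok)
  t9 'y' -> {1,2}, take 2 (0->2 ok)
  t10 'x' -> {0}, take 0 (2->0 ok)
  t11 'y' -> {1,2}, take 2 (0->2 ok)
  t12 'x' -> {0}, take 0 (2->0 ok)
  t13 'y' -> {1,2}, take 1 (0->1 ok)
  t14 'y' -> {1,2}, take 2 (1->2 ok)
  t15 'x' -> {0}, take 0 (2->0 ok)
  t16 'y' -> {1,2}, take 2 (0->2 ok)
  t17 'x' -> {0}, take 0 (2->0 ok)
  t18 'y' -> {1,2}, take 2 (0->2 ok)
  t19 'y' -> {1,2}, take 1 (2->1 ok)
  t20 'y' -> {1,2}, take 2 (1->2 ok)
  t21 'x' -> {0}, take 0 (2->0 ok)
  t22 'y' -> {1,2}, take 1 (0->1 ok)
  t23 'x' -> {0}, take 0 (1->0 ok)

0,2,1,2,1,0,2,1,0,2,0,2,0,1,2,0,2,0,2,1,2,0,1,0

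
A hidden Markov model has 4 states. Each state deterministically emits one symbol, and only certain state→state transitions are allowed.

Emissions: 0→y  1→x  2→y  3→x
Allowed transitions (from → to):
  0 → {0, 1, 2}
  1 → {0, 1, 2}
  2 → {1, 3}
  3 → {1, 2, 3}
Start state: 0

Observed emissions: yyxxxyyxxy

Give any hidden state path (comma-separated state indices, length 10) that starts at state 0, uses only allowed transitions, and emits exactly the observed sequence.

  0: obs=y cand={0,2} pick 0 [start]
  1: obs=y cand={0,2} pick 0 [0->0 ok]
  2: obs=x cand={1,3} pick 1 [0->1 ok]
  3: obs=x cand={1,3} pick 1 [1->1 ok]
  4: obs=x cand={1,3} pick 1 [1->1 ok]
  5: obs=y cand={0,2} pick 0 [1->0 ok]
  6: obs=y cand={0,2} pick 2 [0->2 ok]
  7: obs=x cand={1,3} pick 3 [2->3 ok]
  8: obs=x cand={1,3} pick 1 [3->1 ok]
  9: obs=y cand={0,2} pick 0 [1->0 ok]

0,0,1,1,1,0,2,3,1,0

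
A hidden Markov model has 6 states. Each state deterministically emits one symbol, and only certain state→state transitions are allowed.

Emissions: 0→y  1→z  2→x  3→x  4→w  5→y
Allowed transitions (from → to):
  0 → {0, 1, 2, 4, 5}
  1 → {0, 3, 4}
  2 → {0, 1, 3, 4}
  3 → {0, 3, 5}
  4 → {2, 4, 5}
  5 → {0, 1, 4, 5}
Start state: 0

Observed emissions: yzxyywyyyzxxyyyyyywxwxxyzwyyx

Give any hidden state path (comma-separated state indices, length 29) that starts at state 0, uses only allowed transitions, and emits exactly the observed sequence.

0,1,3,5,5,4,5,5,0,1,3,3,0,0,0,0,5,5,4,2,4,2,3,0,1,4,5,0,2

  t0 'y' -> {0,5}, take 0 (start)
  t1 'z' -> {1}, take 1 (0->1 ok)
  t2 'x' -> {2,3}, take 3 (1->3 ok)
  t3 'y' -> {0,5}, take 5 (3->5 ok)
  t4 'y' -> {0,5}, take 5 (5->5 ok)
  t5 'w' -> {4}, take 4 (5->4 ok)
  t6 'y' -> {0,5}, take 5 (4->5 ok)
  t7 'y' -> {0,5}, take 5 (5->5 ok)
  t8 'y' -> {0,5}, take 0 (5->0 ok)
  t9 'z' -> {1}, take 1 (0->1 ok)
  t10 'x' -> {2,3}, take 3 (1->3 ok)
  t11 'x' -> {2,3}, take 3 (3->3 ok)
  t12 'y' -> {0,5}, take 0 (3->0 ok)
  t13 'y' -> {0,5}, take 0 (0->0 ok)
  t14 'y' -> {0,5}, take 0 (0->0 ok)
  t15 'y' -> {0,5}, take 0 (0->0 ok)
  t16 'y' -> {0,5}, take 5 (0->5 ok)
  t17 'y' -> {0,5}, take 5 (5->5 ok)
  t18 'w' -> {4}, take 4 (5->4 ok)
  t19 'x' -> {2,3}, take 2 (4->2 ok)
  t20 'w' -> {4}, take 4 (2->4 ok)
  t21 'x' -> {2,3}, take 2 (4->2 ok)
  t22 'x' -> {2,3}, take 3 (2->3 ok)
  t23 'y' -> {0,5}, take 0 (3->0 ok)
  t24 'z' -> {1}, take 1 (0->1 ok)
  t25 'w' -> {4}, take 4 (1->4 ok)
  t26 'y' -> {0,5}, take 5 (4->5 ok)
  t27 'y' -> {0,5}, take 0 (5->0 ok)
  t28 'x' -> {2,3}, take 2 (0->2 ok)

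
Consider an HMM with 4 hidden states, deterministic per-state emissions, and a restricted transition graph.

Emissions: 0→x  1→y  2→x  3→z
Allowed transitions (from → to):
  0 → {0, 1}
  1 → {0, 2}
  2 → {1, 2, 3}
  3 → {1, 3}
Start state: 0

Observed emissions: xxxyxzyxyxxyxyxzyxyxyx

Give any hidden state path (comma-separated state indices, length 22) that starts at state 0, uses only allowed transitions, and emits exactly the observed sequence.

0,0,0,1,2,3,1,0,1,0,0,1,0,1,2,3,1,0,1,2,1,0

  [0] x  {0,2}  => 0  start
  [1] x  {0,2}  => 0  0->0 ok
  [2] x  {0,2}  => 0  0->0 ok
  [3] y  {1}  => 1  0->1 ok
  [4] x  {0,2}  => 2  1->2 ok
  [5] z  {3}  => 3  2->3 ok
  [6] y  {1}  => 1  3->1 ok
  [7] x  {0,2}  => 0  1->0 ok
  [8] y  {1}  => 1  0->1 ok
  [9] x  {0,2}  => 0  1->0 ok
  [10] x  {0,2}  => 0  0->0 ok
  [11] y  {1}  => 1  0->1 ok
  [12] x  {0,2}  => 0  1->0 ok
  [13] y  {1}  => 1  0->1 ok
  [14] x  {0,2}  => 2  1->2 ok
  [15] z  {3}  => 3  2->3 ok
  [16] y  {1}  => 1  3->1 ok
  [17] x  {0,2}  => 0  1->0 ok
  [18] y  {1}  => 1  0->1 ok
  [19] x  {0,2}  => 2  1->2 ok
  [20] y  {1}  => 1  2->1 ok
  [21] x  {0,2}  => 0  1->0 ok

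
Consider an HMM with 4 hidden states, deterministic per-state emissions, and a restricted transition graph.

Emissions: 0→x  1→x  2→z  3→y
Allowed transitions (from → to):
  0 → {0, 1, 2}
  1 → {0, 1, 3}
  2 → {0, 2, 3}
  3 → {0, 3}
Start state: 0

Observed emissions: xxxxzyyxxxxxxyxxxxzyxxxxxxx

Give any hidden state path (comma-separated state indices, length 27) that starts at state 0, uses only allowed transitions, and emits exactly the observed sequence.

  pos 0: x in {0,1}, choose 0; start
  pos 1: x in {0,1}, choose 0; 0->0 ok
  pos 2: x in {0,1}, choose 1; 0->1 ok
  pos 3: x in {0,1}, choose 0; 1->0 ok
  pos 4: z in {2}, choose 2; 0->2 ok
  pos 5: y in {3}, choose 3; 2->3 ok
  pos 6: y in {3}, choose 3; 3->3 ok
  pos 7: x in {0,1}, choose 0; 3->0 ok
  pos 8: x in {0,1}, choose 0; 0->0 ok
  pos 9: x in {0,1}, choose 1; 0->1 ok
  pos 10: x in {0,1}, choose 1; 1->1 ok
  pos 11: x in {0,1}, choose 0; 1->0 ok
  pos 12: x in {0,1}, choose 1; 0->1 ok
  pos 13: y in {3}, choose 3; 1->3 ok
  pos 14: x in {0,1}, choose 0; 3->0 ok
  pos 15: x in {0,1}, choose 0; 0->0 ok
  pos 16: x in {0,1}, choose 0; 0->0 ok
  pos 17: x in {0,1}, choose 0; 0->0 ok
  pos 18: z in {2}, choose 2; 0->2 ok
  pos 19: y in {3}, choose 3; 2->3 ok
  pos 20: x in {0,1}, choose 0; 3->0 ok
  pos 21: x in {0,1}, choose 1; 0->1 ok
  pos 22: x in {0,1}, choose 1; 1->1 ok
  pos 23: x in {0,1}, choose 0; 1->0 ok
  pos 24: x in {0,1}, choose 1; 0->1 ok
  pos 25: x in {0,1}, choose 1; 1->1 ok
  pos 26: x in {0,1}, choose 1; 1->1 ok

0,0,1,0,2,3,3,0,0,1,1,0,1,3,0,0,0,0,2,3,0,1,1,0,1,1,1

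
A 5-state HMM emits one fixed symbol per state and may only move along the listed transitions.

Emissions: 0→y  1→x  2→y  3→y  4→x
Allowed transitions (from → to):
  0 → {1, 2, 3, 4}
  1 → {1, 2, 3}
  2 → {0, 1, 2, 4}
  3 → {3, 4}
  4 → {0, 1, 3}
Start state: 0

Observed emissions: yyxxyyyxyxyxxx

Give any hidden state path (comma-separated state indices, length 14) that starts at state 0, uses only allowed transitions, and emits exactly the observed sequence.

0,3,4,1,2,0,2,1,3,4,3,4,1,1

  pos 0: y in {0,2,3}, choose 0; start
  pos 1: y in {0,2,3}, choose 3; 0->3 ok
  pos 2: x in {1,4}, choose 4; 3->4 ok
  pos 3: x in {1,4}, choose 1; 4->1 ok
  pos 4: y in {0,2,3}, choose 2; 1->2 ok
  pos 5: y in {0,2,3}, choose 0; 2->0 ok
  pos 6: y in {0,2,3}, choose 2; 0->2 ok
  pos 7: x in {1,4}, choose 1; 2->1 ok
  pos 8: y in {0,2,3}, choose 3; 1->3 ok
  pos 9: x in {1,4}, choose 4; 3->4 ok
  pos 10: y in {0,2,3}, choose 3; 4->3 ok
  pos 11: x in {1,4}, choose 4; 3->4 ok
  pos 12: x in {1,4}, choose 1; 4->1 ok
  pos 13: x in {1,4}, choose 1; 1->1 ok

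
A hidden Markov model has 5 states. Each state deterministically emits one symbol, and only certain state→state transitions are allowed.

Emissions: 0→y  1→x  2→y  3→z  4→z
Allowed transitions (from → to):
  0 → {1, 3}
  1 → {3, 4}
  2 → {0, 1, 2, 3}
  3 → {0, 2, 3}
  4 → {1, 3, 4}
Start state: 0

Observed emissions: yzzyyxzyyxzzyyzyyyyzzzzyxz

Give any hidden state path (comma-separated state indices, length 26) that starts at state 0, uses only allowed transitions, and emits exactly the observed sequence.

0,3,3,2,2,1,3,2,0,1,4,3,2,0,3,2,2,2,0,3,3,3,3,0,1,4

  t0 'y' -> {0,2}, take 0 (start)
  t1 'z' -> {3,4}, take 3 (0->3 ok)
  t2 'z' -> {3,4}, take 3 (3->3 ok)
  t3 'y' -> {0,2}, take 2 (3->2 ok)
  t4 'y' -> {0,2}, take 2 (2->2 ok)
  t5 'x' -> {1}, take 1 (2->1 ok)
  t6 'z' -> {3,4}, take 3 (1->3 ok)
  t7 'y' -> {0,2}, take 2 (3->2 ok)
  t8 'y' -> {0,2}, take 0 (2->0 ok)
  t9 'x' -> {1}, take 1 (0->1 ok)
  t10 'z' -> {3,4}, take 4 (1->4 ok)
  t11 'z' -> {3,4}, take 3 (4->3 ok)
  t12 'y' -> {0,2}, take 2 (3->2 ok)
  t13 'y' -> {0,2}, take 0 (2->0 ok)
  t14 'z' -> {3,4}, take 3 (0->3 ok)
  t15 'y' -> {0,2}, take 2 (3->2 ok)
  t16 'y' -> {0,2}, take 2 (2->2 ok)
  t17 'y' -> {0,2}, take 2 (2->2 ok)
  t18 'y' -> {0,2}, take 0 (2->0 ok)
  t19 'z' -> {3,4}, take 3 (0->3 ok)
  t20 'z' -> {3,4}, take 3 (3->3 ok)
  t21 'z' -> {3,4}, take 3 (3->3 ok)
  t22 'z' -> {3,4}, take 3 (3->3 ok)
  t23 'y' -> {0,2}, take 0 (3->0 ok)
  t24 'x' -> {1}, take 1 (0->1 ok)
  t25 'z' -> {3,4}, take 4 (1->4 ok)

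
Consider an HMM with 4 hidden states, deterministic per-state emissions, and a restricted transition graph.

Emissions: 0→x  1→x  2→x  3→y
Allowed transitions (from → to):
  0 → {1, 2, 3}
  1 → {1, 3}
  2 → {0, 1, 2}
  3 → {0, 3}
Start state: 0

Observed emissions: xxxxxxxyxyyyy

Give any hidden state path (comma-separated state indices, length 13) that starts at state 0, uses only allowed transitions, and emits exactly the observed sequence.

0,2,0,2,0,1,1,3,0,3,3,3,3

  [0] x  {0,1,2}  => 0  start
  [1] x  {0,1,2}  => 2  0->2 ok
  [2] x  {0,1,2}  => 0  2->0 ok
  [3] x  {0,1,2}  => 2  0->2 ok
  [4] x  {0,1,2}  => 0  2->0 ok
  [5] x  {0,1,2}  => 1  0->1 ok
  [6] x  {0,1,2}  => 1  1->1 ok
  [7] y  {3}  => 3  1->3 ok
  [8] x  {0,1,2}  => 0  3->0 ok
  [9] y  {3}  => 3  0->3 ok
  [10] y  {3}  => 3  3->3 ok
  [11] y  {3}  => 3  3->3 ok
  [12] y  {3}  => 3  3->3 ok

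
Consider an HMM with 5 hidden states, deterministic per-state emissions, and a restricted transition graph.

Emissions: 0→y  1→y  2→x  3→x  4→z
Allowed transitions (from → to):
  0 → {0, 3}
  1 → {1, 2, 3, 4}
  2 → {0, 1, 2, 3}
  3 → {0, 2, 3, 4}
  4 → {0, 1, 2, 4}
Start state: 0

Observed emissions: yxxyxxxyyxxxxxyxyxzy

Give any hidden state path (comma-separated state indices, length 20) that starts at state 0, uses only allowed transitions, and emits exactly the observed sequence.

  pos 0: y in {0,1}, choose 0; start
  pos 1: x in {2,3}, choose 3; 0->3 ok
  pos 2: x in {2,3}, choose 2; 3->2 ok
  pos 3: y in {0,1}, choose 0; 2->0 ok
  pos 4: x in {2,3}, choose 3; 0->3 ok
  pos 5: x in {2,3}, choose 3; 3->3 ok
  pos 6: x in {2,3}, choose 2; 3->2 ok
  pos 7: y in {0,1}, choose 1; 2->1 ok
  pos 8: y in {0,1}, choose 1; 1->1 ok
  pos 9: x in {2,3}, choose 2; 1->2 ok
  pos 10: x in {2,3}, choose 2; 2->2 ok
  pos 11: x in {2,3}, choose 3; 2->3 ok
  pos 12: x in {2,3}, choose 3; 3->3 ok
  pos 13: x in {2,3}, choose 3; 3->3 ok
  pos 14: y in {0,1}, choose 0; 3->0 ok
  pos 15: x in {2,3}, choose 3; 0->3 ok
  pos 16: y in {0,1}, choose 0; 3->0 ok
  pos 17: x in {2,3}, choose 3; 0->3 ok
  pos 18: z in {4}, choose 4; 3->4 ok
  pos 19: y in {0,1}, choose 0; 4->0 ok

0,3,2,0,3,3,2,1,1,2,2,3,3,3,0,3,0,3,4,0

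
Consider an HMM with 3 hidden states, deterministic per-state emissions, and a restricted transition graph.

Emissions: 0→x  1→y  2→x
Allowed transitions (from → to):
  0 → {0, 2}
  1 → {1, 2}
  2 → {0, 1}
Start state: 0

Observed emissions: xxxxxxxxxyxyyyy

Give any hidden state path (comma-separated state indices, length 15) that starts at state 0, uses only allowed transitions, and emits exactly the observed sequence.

0,2,0,2,0,0,0,0,2,1,2,1,1,1,1

  [0] x  {0,2}  => 0  start
  [1] x  {0,2}  => 2  0->2 ok
  [2] x  {0,2}  => 0  2->0 ok
  [3] x  {0,2}  => 2  0->2 ok
  [4] x  {0,2}  => 0  2->0 ok
  [5] x  {0,2}  => 0  0->0 ok
  [6] x  {0,2}  => 0  0->0 ok
  [7] x  {0,2}  => 0  0->0 ok
  [8] x  {0,2}  => 2  0->2 ok
  [9] y  {1}  => 1  2->1 ok
  [10] x  {0,2}  => 2  1->2 ok
  [11] y  {1}  => 1  2->1 ok
  [12] y  {1}  => 1  1->1 ok
  [13] y  {1}  => 1  1->1 ok
  [14] y  {1}  => 1  1->1 ok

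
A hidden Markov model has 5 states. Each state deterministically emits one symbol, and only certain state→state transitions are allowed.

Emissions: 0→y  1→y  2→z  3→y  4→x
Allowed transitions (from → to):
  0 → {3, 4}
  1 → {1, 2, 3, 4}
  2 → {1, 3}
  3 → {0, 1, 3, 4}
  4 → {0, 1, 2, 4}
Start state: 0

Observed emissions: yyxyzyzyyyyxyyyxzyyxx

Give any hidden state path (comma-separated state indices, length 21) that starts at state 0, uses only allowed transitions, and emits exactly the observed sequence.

0,3,4,1,2,1,2,3,1,1,3,4,1,3,0,4,2,3,0,4,4

  pos 0: y in {0,1,3}, choose 0; start
  pos 1: y in {0,1,3}, choose 3; 0->3 ok
  pos 2: x in {4}, choose 4; 3->4 ok
  pos 3: y in {0,1,3}, choose 1; 4->1 ok
  pos 4: z in {2}, choose 2; 1->2 ok
  pos 5: y in {0,1,3}, choose 1; 2->1 ok
  pos 6: z in {2}, choose 2; 1->2 ok
  pos 7: y in {0,1,3}, choose 3; 2->3 ok
  pos 8: y in {0,1,3}, choose 1; 3->1 ok
  pos 9: y in {0,1,3}, choose 1; 1->1 ok
  pos 10: y in {0,1,3}, choose 3; 1->3 ok
  pos 11: x in {4}, choose 4; 3->4 ok
  pos 12: y in {0,1,3}, choose 1; 4->1 ok
  pos 13: y in {0,1,3}, choose 3; 1->3 ok
  pos 14: y in {0,1,3}, choose 0; 3->0 ok
  pos 15: x in {4}, choose 4; 0->4 ok
  pos 16: z in {2}, choose 2; 4->2 ok
  pos 17: y in {0,1,3}, choose 3; 2->3 ok
  pos 18: y in {0,1,3}, choose 0; 3->0 ok
  pos 19: x in {4}, choose 4; 0->4 ok
  pos 20: x in {4}, choose 4; 4->4 ok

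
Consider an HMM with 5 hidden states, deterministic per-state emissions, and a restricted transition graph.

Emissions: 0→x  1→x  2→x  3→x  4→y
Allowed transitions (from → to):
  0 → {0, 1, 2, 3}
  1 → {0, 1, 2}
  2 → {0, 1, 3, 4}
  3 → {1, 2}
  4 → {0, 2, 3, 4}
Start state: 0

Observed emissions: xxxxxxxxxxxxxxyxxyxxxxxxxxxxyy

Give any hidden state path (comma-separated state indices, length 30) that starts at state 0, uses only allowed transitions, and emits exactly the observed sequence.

  [0] x  {0,1,2,3}  => 0  start
  [1] x  {0,1,2,3}  => 0  0->0 ok
  [2] x  {0,1,2,3}  => 3  0->3 ok
  [3] x  {0,1,2,3}  => 1  3->1 ok
  [4] x  {0,1,2,3}  => 1  1->1 ok
  [5] x  {0,1,2,3}  => 2  1->2 ok
  [6] x  {0,1,2,3}  => 3  2->3 ok
  [7] x  {0,1,2,3}  => 2  3->2 ok
  [8] x  {0,1,2,3}  => 0  2->0 ok
  [9] x  {0,1,2,3}  => 1  0->1 ok
  [10] x  {0,1,2,3}  => 1  1->1 ok
  [11] x  {0,1,2,3}  => 0  1->0 ok
  [12] x  {0,1,2,3}  => 1  0->1 ok
  [13] x  {0,1,2,3}  => 2  1->2 ok
  [14] y  {4}  => 4  2->4 ok
  [15] x  {0,1,2,3}  => 3  4->3 ok
  [16] x  {0,1,2,3}  => 2  3->2 ok
  [17] y  {4}  => 4  2->4 ok
  [18] x  {0,1,2,3}  => 0  4->0 ok
  [19] x  {0,1,2,3}  => 3  0->3 ok
  [20] x  {0,1,2,3}  => 2  3->2 ok
  [21] x  {0,1,2,3}  => 1  2->1 ok
  [22] x  {0,1,2,3}  => 2  1->2 ok
  [23] x  {0,1,2,3}  => 1  2->1 ok
  [24] x  {0,1,2,3}  => 0  1->0 ok
  [25] x  {0,1,2,3}  => 2  0->2 ok
  [26] x  {0,1,2,3}  => 0  2->0 ok
  [27] x  {0,1,2,3}  => 2  0->2 ok
  [28] y  {4}  => 4  2->4 ok
  [29] y  {4}  => 4  4->4 ok

0,0,3,1,1,2,3,2,0,1,1,0,1,2,4,3,2,4,0,3,2,1,2,1,0,2,0,2,4,4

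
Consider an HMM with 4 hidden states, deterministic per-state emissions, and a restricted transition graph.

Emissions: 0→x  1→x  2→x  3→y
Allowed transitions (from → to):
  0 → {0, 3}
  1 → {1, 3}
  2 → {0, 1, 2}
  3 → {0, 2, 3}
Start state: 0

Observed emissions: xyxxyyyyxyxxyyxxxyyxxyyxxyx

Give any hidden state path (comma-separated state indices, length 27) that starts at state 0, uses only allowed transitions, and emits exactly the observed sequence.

0,3,2,0,3,3,3,3,0,3,0,0,3,3,0,0,0,3,3,2,1,3,3,2,0,3,2

  t0 'x' -> {0,1,2}, take 0 (start)
  t1 'y' -> {3}, take 3 (0->3 ok)
  t2 'x' -> {0,1,2}, take 2 (3->2 ok)
  t3 'x' -> {0,1,2}, take 0 (2->0 ok)
  t4 'y' -> {3}, take 3 (0->3 ok)
  t5 'y' -> {3}, take 3 (3->3 ok)
  t6 'y' -> {3}, take 3 (3->3 ok)
  t7 'y' -> {3}, take 3 (3->3 ok)
  t8 'x' -> {0,1,2}, take 0 (3->0 ok)
  t9 'y' -> {3}, take 3 (0->3 ok)
  t10 'x' -> {0,1,2}, take 0 (3->0 ok)
  t11 'x' -> {0,1,2}, take 0 (0->0 ok)
  t12 'y' -> {3}, take 3 (0->3 ok)
  t13 'y' -> {3}, take 3 (3->3 ok)
  t14 'x' -> {0,1,2}, take 0 (3->0 ok)
  t15 'x' -> {0,1,2}, take 0 (0->0 ok)
  t16 'x' -> {0,1,2}, take 0 (0->0 ok)
  t17 'y' -> {3}, take 3 (0->3 ok)
  t18 'y' -> {3}, take 3 (3->3 ok)
  t19 'x' -> {0,1,2}, take 2 (3->2 ok)
  t20 'x' -> {0,1,2}, take 1 (2->1 ok)
  t21 'y' -> {3}, take 3 (1->3 ok)
  t22 'y' -> {3}, take 3 (3->3 ok)
  t23 'x' -> {0,1,2}, take 2 (3->2 ok)
  t24 'x' -> {0,1,2}, take 0 (2->0 ok)
  t25 'y' -> {3}, take 3 (0->3 ok)
  t26 'x' -> {0,1,2}, take 2 (3->2 ok)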